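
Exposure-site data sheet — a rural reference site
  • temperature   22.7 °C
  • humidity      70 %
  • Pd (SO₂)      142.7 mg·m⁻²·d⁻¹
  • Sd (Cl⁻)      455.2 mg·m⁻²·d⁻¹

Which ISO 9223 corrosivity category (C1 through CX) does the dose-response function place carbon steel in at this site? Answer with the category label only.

carbon steel: T>10 °C ⇒ hinge -0.054·(22.7−10) = -0.6858
  SO₂ term: 1.77·142.7^0.52·exp(0.02·70-0.6858) = 47.69
  Sd branch = 0.102·Sd^0.62·e^(0.033·RH+0.04·T) = 113.3 μm/a
  sum: 47.69 + 113.3 → r_corr = 161 μm/a
ISO 9223 Table 2 (carbon steel): 80 < 161 ≤ 200 μm/a ⇒ C5

C5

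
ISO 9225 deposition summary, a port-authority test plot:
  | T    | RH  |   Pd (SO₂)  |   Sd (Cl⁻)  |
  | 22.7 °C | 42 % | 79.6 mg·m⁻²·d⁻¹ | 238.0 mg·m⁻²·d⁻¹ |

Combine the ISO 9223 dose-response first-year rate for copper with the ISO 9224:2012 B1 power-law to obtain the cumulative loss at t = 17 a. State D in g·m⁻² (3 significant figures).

copper: T>10 °C ⇒ hinge -0.080·(22.7−10) = -1.0160
  sulphur-dioxide contribution → 0.07136 μm/a
  chloride contribution → 0.6196 μm/a
  ⇒ r_corr(copper) = 0.691 μm/a
Long-term exponent b (ISO 9224 Table 2, B1) = 0.667
  D(17) = 0.691 × 17^0.667 = 0.691 × 6.618 = 4.573 μm
  Mass loss = 4.573 μm × 8.96 g/cm³ = 40.97 g·m⁻²

D(17) = 41.0 g·m⁻²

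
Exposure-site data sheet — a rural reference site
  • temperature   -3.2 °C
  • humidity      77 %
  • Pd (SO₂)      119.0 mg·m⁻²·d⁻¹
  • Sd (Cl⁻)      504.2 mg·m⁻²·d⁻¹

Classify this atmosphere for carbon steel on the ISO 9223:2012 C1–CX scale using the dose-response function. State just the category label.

carbon steel: temperature factor f = +0.150·(-13.2) = -1.9800
  SO₂ term: 1.77·119.0^0.52·exp(0.02·77-1.9800) = 13.68
  Cl⁻ term: 0.102·504.2^0.62·exp(0.033·77+0.04·-3.2) = 53.97
  sum: 13.68 + 53.97 → r_corr = 67.65 μm/a
67.7 μm/a falls in (50, 80] for carbon steel → category C4

C4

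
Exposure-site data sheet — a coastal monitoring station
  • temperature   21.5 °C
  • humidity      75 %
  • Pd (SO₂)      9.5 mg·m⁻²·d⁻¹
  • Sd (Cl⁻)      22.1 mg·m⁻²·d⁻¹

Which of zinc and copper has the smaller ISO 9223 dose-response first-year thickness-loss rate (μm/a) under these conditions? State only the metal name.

zinc: T>10 °C ⇒ hinge -0.071·(21.5−10) = -0.8165
  sulphur-dioxide contribution → 0.4836 μm/a
  chloride contribution → 1.158 μm/a
  ⇒ r_corr(zinc) = 1.641 μm/a
copper: T>10 °C ⇒ hinge -0.080·(21.5−10) = -0.9200
  sulphur-dioxide contribution → 0.3167 μm/a
  chloride contribution → 1.009 μm/a
  ⇒ r_corr(copper) = 1.326 μm/a
Ordering by μm/a: zinc (1.64) > copper (1.33)

copper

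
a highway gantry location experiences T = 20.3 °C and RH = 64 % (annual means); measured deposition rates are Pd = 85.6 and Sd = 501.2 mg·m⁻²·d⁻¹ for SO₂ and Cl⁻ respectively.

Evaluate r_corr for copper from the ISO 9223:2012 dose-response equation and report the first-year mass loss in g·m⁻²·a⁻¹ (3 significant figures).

r_corr = 16.2 g·m⁻²·a⁻¹

copper: f(T) = -0.080·(T−10) [T>10 °C] = -0.8240
  SO₂ term: 0.0053·85.6^0.26·exp(0.059·64-0.8240) = 0.3227
  Cl⁻ term: 0.01025·501.2^0.27·exp(0.036·64+0.049·20.3) = 1.487
  sum: 0.3227 + 1.487 → r_corr = 1.81 μm/a
Convert to mass loss: 1.81 μm/a × 8.96 g/cm³ = 16.22 g·m⁻²·a⁻¹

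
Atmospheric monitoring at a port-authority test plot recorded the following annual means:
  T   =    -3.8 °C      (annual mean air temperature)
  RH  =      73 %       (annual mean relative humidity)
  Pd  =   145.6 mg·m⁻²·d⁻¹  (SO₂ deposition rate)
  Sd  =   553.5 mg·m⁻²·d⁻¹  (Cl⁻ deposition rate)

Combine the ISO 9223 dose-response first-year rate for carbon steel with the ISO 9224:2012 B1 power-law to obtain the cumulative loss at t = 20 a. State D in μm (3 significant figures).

D(20) = 296 μm

carbon steel: temperature factor f = +0.150·(-13.8) = -2.0700
  Pd branch = 1.77·Pd^0.52·e^(0.02·RH+f) = 12.82 μm/a
  Cl⁻ term: 0.102·553.5^0.62·exp(0.033·73+0.04·-3.8) = 48.93
  sum: 12.82 + 48.93 → r_corr = 61.75 μm/a
Long-term exponent b (ISO 9224 Table 2, B1) = 0.523
  D(20) = 61.75 × 20^0.523 = 61.75 × 4.791 = 295.8 μm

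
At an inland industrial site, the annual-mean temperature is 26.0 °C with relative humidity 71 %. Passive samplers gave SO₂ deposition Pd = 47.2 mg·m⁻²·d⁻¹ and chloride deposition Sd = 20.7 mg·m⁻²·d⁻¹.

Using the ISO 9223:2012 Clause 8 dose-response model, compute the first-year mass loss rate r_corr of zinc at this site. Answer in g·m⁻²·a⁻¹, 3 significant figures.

zinc: T>10 °C ⇒ hinge -0.071·(26.0−10) = -1.1360
  sulphur-dioxide contribution → 0.5918 μm/a
  chloride contribution → 1.583 μm/a
  total first-year rate 2.175 μm/a
Convert to mass loss: 2.175 μm/a × 7.14 g/cm³ = 15.53 g·m⁻²·a⁻¹

r_corr = 15.5 g·m⁻²·a⁻¹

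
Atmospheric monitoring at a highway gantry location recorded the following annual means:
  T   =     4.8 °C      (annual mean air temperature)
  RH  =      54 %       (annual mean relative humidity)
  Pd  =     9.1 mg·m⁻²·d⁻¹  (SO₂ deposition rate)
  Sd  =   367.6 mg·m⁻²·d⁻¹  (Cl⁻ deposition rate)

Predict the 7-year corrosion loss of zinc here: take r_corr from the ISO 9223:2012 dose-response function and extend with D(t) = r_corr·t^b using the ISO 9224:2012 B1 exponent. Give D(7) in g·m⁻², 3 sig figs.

zinc: f(T) = +0.038·(T−10) [T≤10 °C] = -0.1976
  SO₂ term: 0.0129·9.1^0.44·exp(0.046·54-0.1976) = 0.3354
  Sd branch = 0.0175·Sd^0.57·e^(0.008·RH+0.085·T) = 1.175 μm/a
  sum: 0.3354 + 1.175 → r_corr = 1.511 μm/a
ISO 9224: D(t) = r_corr · t^b with b = 0.813 (zinc, B1)
  D(7) = 1.511 × 7^0.813 = 1.511 × 4.865 = 7.349 μm
  Mass loss = 7.349 μm × 7.14 g/cm³ = 52.47 g·m⁻²

D(7) = 52.5 g·m⁻²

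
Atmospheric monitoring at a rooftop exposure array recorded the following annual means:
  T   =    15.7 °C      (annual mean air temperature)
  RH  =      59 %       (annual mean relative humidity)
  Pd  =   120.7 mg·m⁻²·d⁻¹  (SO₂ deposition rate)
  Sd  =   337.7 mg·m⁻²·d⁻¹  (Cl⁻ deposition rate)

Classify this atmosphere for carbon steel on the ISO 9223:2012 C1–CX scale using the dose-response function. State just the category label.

carbon steel: T>10 °C ⇒ hinge -0.054·(15.7−10) = -0.3078
  SO₂ term: 1.77·120.7^0.52·exp(0.02·59-0.3078) = 51.2
  Sd branch = 0.102·Sd^0.62·e^(0.033·RH+0.04·T) = 49.5 μm/a
  r_corr = 51.2 + 49.5 = 100.7 μm/a
ISO 9223 Table 2 (carbon steel): 80 < 101 ≤ 200 μm/a ⇒ C5

C5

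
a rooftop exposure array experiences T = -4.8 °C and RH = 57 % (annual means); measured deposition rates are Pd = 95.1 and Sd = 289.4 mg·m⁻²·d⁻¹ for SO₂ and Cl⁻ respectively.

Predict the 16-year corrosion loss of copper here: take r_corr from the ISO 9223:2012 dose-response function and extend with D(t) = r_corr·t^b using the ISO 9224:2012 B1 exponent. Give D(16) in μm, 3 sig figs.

copper: temperature factor f = +0.126·(-14.8) = -1.8648
  Pd branch = 0.0053·Pd^0.26·e^(0.059·RH+f) = 0.07749 μm/a
  Cl⁻ term: 0.01025·289.4^0.27·exp(0.036·57+0.049·-4.8) = 0.2913
  r_corr = 0.07749 + 0.2913 = 0.3688 μm/a
Power-law: D(16) = r_corr · 16^0.667
  D(16) = 0.3688 × 16^0.667 = 0.3688 × 6.355 = 2.344 μm

D(16) = 2.34 μm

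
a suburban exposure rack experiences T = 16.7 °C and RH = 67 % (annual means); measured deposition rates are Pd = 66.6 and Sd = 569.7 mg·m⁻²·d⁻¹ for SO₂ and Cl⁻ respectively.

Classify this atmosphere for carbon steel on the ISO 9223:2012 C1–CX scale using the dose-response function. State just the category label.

C5

carbon steel: T>10 °C ⇒ hinge -0.054·(16.7−10) = -0.3618
  SO₂ term: 1.77·66.6^0.52·exp(0.02·67-0.3618) = 41.78
  Cl⁻ term: 0.102·569.7^0.62·exp(0.033·67+0.04·16.7) = 92.78
  r_corr = 41.78 + 92.78 = 134.6 μm/a
ISO 9223 Table 2 (carbon steel): 80 < 135 ≤ 200 μm/a ⇒ C5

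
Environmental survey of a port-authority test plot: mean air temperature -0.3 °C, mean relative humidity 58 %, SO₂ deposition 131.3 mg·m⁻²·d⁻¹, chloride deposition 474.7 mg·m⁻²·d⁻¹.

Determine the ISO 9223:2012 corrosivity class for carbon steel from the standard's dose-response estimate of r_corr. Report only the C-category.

carbon steel: f(T) = +0.150·(T−10) [T≤10 °C] = -1.5450
  sulphur-dioxide contribution → 15.21 μm/a
  chloride contribution → 31.19 μm/a
  ⇒ r_corr(carbon steel) = 46.4 μm/a
Category bounds: 25…50 μm/a bracket r_corr ⇒ C3

C3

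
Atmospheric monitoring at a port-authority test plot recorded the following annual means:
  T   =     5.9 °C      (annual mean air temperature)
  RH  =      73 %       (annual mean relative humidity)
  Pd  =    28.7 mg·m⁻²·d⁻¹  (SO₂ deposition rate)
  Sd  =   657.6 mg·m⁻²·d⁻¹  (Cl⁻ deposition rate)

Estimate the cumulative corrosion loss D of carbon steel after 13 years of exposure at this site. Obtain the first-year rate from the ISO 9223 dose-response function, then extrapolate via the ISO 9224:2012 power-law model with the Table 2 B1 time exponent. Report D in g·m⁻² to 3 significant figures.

D(13) = 3.12e+03 g·m⁻²

carbon steel: temperature factor f = +0.150·(-4.1) = -0.6150
  sulphur-dioxide contribution → 23.61 μm/a
  chloride contribution → 80.25 μm/a
  total first-year rate 103.9 μm/a
Power-law: D(13) = r_corr · 13^0.523
  D(13) = 103.9 × 13^0.523 = 103.9 × 3.825 = 397.2 μm
  Mass loss = 397.2 μm × 7.85 g/cm³ = 3118 g·m⁻²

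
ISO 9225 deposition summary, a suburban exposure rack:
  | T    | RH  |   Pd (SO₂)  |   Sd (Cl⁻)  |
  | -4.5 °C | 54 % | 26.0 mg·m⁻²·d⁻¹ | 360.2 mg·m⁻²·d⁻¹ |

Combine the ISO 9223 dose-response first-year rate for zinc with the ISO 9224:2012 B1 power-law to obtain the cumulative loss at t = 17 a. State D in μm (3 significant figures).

zinc: T≤10 °C ⇒ hinge +0.038·(-4.5−10) = -0.5510
  sulphur-dioxide contribution → 0.3738 μm/a
  chloride contribution → 0.5269 μm/a
  ⇒ r_corr(zinc) = 0.9008 μm/a
ISO 9224: D(t) = r_corr · t^b with b = 0.813 (zinc, B1)
  D(17) = 0.9008 × 17^0.813 = 0.9008 × 10.01 = 9.015 μm

D(17) = 9.02 μm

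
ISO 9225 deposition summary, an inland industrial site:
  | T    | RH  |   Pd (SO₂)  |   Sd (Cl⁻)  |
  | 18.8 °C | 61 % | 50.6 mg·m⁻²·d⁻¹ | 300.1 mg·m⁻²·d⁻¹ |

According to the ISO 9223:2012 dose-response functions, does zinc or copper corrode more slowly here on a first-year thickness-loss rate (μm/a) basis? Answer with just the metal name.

copper

zinc: T>10 °C ⇒ hinge -0.071·(18.8−10) = -0.6248
  SO₂ term: 0.0129·50.6^0.44·exp(0.046·61-0.6248) = 0.6422
  Cl⁻ term: 0.0175·300.1^0.57·exp(0.008·61+0.085·18.8) = 3.639
  sum: 0.6422 + 3.639 → r_corr = 4.282 μm/a
copper: T>10 °C ⇒ hinge -0.080·(18.8−10) = -0.7040
  SO₂ term: 0.0053·50.6^0.26·exp(0.059·61-0.7040) = 0.2659
  Sd branch = 0.01025·Sd^0.27·e^(0.036·RH+0.049·T) = 1.08 μm/a
  sum: 0.2659 + 1.08 → r_corr = 1.346 μm/a
Ordering by μm/a: zinc (4.28) > copper (1.35)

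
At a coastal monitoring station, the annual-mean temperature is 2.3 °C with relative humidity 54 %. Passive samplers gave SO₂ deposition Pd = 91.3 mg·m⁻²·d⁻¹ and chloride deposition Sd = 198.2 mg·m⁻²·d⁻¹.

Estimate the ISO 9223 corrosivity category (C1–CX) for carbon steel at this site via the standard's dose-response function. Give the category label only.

carbon steel: temperature factor f = +0.150·(-7.7) = -1.1550
  sulphur-dioxide contribution → 17.17 μm/a
  chloride contribution → 17.65 μm/a
  ⇒ r_corr(carbon steel) = 34.82 μm/a
ISO 9223 Table 2 (carbon steel): 25 < 34.8 ≤ 50 μm/a ⇒ C3

C3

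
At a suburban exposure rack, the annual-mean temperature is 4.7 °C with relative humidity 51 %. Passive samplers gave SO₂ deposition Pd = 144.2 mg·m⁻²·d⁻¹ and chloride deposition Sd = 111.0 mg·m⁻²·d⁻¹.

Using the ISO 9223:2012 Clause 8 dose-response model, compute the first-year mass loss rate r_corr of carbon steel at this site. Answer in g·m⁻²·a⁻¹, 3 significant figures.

carbon steel: temperature factor f = +0.150·(-5.3) = -0.7950
  sulphur-dioxide contribution → 29.4 μm/a
  chloride contribution → 12.28 μm/a
  ⇒ r_corr(carbon steel) = 41.68 μm/a
Convert to mass loss: 41.68 μm/a × 7.85 g/cm³ = 327.2 g·m⁻²·a⁻¹

r_corr = 327 g·m⁻²·a⁻¹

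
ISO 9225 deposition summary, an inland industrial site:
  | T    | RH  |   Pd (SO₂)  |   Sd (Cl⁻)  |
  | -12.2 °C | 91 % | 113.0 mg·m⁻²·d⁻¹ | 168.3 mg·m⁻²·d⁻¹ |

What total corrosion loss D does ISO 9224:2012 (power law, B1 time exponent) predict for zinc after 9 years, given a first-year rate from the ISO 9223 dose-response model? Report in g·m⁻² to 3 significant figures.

zinc: T≤10 °C ⇒ hinge +0.038·(-12.2−10) = -0.8436
  SO₂ term: 0.0129·113.0^0.44·exp(0.046·91-0.8436) = 2.921
  Cl⁻ term: 0.0175·168.3^0.57·exp(0.008·91+0.085·-12.2) = 0.2386
  r_corr = 2.921 + 0.2386 = 3.16 μm/a
Power-law: D(9) = r_corr · 9^0.813
  D(9) = 3.16 × 9^0.813 = 3.16 × 5.968 = 18.86 μm
  Mass loss = 18.86 μm × 7.14 g/cm³ = 134.6 g·m⁻²

D(9) = 135 g·m⁻²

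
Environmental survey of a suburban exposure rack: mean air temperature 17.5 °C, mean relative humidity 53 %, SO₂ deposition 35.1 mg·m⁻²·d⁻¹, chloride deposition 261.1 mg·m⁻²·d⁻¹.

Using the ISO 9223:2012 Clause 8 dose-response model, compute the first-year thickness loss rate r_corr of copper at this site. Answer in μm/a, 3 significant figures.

r_corr = 0.899 μm/a

copper: temperature factor f = -0.080·(7.5) = -0.6000
  SO₂ term: 0.0053·35.1^0.26·exp(0.059·53-0.6000) = 0.1673
  Sd branch = 0.01025·Sd^0.27·e^(0.036·RH+0.049·T) = 0.7316 μm/a
  sum: 0.1673 + 0.7316 → r_corr = 0.899 μm/a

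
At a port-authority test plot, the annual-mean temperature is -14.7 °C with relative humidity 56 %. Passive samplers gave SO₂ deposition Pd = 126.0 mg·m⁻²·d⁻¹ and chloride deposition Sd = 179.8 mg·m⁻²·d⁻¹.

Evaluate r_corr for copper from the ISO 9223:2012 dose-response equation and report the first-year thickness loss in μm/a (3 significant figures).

r_corr = 0.175 μm/a

copper: f(T) = +0.126·(T−10) [T≤10 °C] = -3.1122
  Pd branch = 0.0053·Pd^0.26·e^(0.059·RH+f) = 0.02258 μm/a
  Cl⁻ term: 0.01025·179.8^0.27·exp(0.036·56+0.049·-14.7) = 0.1521
  r_corr = 0.02258 + 0.1521 = 0.1747 μm/a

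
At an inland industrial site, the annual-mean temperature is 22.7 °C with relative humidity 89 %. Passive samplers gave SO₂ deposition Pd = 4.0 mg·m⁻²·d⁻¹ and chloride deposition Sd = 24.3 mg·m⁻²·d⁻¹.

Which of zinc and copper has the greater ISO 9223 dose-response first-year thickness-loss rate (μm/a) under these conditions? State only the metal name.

copper

zinc: temperature factor f = -0.071·(12.7) = -0.9017
  sulphur-dioxide contribution → 0.578 μm/a
  chloride contribution → 1.514 μm/a
  ⇒ r_corr(zinc) = 2.092 μm/a
copper: f(T) = -0.080·(T−10) [T>10 °C] = -1.0160
  sulphur-dioxide contribution → 0.5249 μm/a
  chloride contribution → 1.817 μm/a
  total first-year rate 2.342 μm/a
Ordering by μm/a: copper (2.34) > zinc (2.09)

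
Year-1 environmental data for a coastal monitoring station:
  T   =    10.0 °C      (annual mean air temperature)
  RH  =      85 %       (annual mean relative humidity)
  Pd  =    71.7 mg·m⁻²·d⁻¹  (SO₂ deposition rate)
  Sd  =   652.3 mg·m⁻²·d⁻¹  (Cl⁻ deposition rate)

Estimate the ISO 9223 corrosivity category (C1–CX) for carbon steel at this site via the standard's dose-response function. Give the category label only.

CX

carbon steel: T≤10 °C ⇒ hinge +0.150·(10.0−10) = +0.0000
  SO₂ term: 1.77·71.7^0.52·exp(0.02·85+0.0000) = 89.36
  Cl⁻ term: 0.102·652.3^0.62·exp(0.033·85+0.04·10.0) = 139.8
  sum: 89.36 + 139.8 → r_corr = 229.1 μm/a
Category bounds: 200…700 μm/a bracket r_corr ⇒ CX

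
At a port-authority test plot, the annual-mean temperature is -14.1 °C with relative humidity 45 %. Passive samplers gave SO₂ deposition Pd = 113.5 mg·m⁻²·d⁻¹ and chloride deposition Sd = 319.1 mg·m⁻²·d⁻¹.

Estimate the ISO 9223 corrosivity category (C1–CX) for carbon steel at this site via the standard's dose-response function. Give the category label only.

C2

carbon steel: temperature factor f = +0.150·(-24.1) = -3.6150
  Pd branch = 1.77·Pd^0.52·e^(0.02·RH+f) = 1.372 μm/a
  Sd branch = 0.102·Sd^0.62·e^(0.033·RH+0.04·T) = 9.142 μm/a
  sum: 1.372 + 9.142 → r_corr = 10.51 μm/a
10.5 μm/a falls in (1.3, 25] for carbon steel → category C2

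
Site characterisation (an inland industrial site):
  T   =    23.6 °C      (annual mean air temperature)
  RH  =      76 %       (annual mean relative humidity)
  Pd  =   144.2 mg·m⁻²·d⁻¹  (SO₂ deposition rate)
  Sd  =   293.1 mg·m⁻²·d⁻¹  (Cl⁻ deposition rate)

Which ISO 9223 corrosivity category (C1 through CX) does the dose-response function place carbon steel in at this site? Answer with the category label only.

C5

carbon steel: temperature factor f = -0.054·(13.6) = -0.7344
  Pd branch = 1.77·Pd^0.52·e^(0.02·RH+f) = 51.5 μm/a
  Cl⁻ term: 0.102·293.1^0.62·exp(0.033·76+0.04·23.6) = 109
  sum: 51.5 + 109 → r_corr = 160.5 μm/a
ISO 9223 Table 2 (carbon steel): 80 < 160 ≤ 200 μm/a ⇒ C5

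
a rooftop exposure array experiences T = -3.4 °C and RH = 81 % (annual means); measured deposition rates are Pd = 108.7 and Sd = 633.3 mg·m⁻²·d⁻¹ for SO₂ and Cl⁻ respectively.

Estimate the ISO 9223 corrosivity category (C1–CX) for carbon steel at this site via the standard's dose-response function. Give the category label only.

C5

carbon steel: f(T) = +0.150·(T−10) [T≤10 °C] = -2.0100
  sulphur-dioxide contribution → 13.72 μm/a
  chloride contribution → 70.37 μm/a
  ⇒ r_corr(carbon steel) = 84.1 μm/a
84.1 μm/a falls in (80, 200] for carbon steel → category C5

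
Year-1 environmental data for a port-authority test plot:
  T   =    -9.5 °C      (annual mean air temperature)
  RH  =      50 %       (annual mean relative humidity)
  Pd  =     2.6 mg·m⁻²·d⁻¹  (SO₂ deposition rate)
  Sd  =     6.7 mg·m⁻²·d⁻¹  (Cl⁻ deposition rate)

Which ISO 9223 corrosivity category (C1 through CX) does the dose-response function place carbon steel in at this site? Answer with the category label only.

C2

carbon steel: temperature factor f = +0.150·(-19.5) = -2.9250
  SO₂ term: 1.77·2.6^0.52·exp(0.02·50-2.9250) = 0.4244
  Sd branch = 0.102·Sd^0.62·e^(0.033·RH+0.04·T) = 1.181 μm/a
  sum: 0.4244 + 1.181 → r_corr = 1.606 μm/a
Category bounds: 1.3…25 μm/a bracket r_corr ⇒ C2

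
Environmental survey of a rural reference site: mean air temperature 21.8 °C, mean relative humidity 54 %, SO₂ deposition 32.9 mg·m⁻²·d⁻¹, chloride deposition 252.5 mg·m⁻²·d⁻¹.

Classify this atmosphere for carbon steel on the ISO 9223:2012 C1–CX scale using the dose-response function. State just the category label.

carbon steel: temperature factor f = -0.054·(11.8) = -0.6372
  SO₂ term: 1.77·32.9^0.52·exp(0.02·54-0.6372) = 16.95
  Cl⁻ term: 0.102·252.5^0.62·exp(0.033·54+0.04·21.8) = 44.73
  r_corr = 16.95 + 44.73 = 61.68 μm/a
61.7 μm/a falls in (50, 80] for carbon steel → category C4

C4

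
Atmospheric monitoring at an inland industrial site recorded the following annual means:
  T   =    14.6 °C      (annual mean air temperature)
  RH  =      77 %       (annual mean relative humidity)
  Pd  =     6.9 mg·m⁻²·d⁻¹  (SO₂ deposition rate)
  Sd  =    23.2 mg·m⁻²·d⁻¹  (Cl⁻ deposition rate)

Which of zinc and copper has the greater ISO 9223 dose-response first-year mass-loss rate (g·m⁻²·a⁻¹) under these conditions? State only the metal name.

zinc: temperature factor f = -0.071·(4.6) = -0.3266
  sulphur-dioxide contribution → 0.7518 μm/a
  chloride contribution → 0.6727 μm/a
  total first-year rate 1.425 μm/a
  mass loss = 1.425 μm/a × 7.14 g/cm³ = 10.17 g·m⁻²·a⁻¹
copper: temperature factor f = -0.080·(4.6) = -0.3680
  sulphur-dioxide contribution → 0.5696 μm/a
  chloride contribution → 0.7834 μm/a
  ⇒ r_corr(copper) = 1.353 μm/a
  mass loss = 1.353 μm/a × 8.96 g/cm³ = 12.12 g·m⁻²·a⁻¹
Ordering by g·m⁻²·a⁻¹: copper (12.1) > zinc (10.2)

copper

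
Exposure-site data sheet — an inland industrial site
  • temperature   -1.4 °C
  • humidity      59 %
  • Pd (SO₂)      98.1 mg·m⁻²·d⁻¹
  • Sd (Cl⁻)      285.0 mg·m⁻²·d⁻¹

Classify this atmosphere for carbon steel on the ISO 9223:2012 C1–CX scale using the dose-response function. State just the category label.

C3

carbon steel: f(T) = +0.150·(T−10) [T≤10 °C] = -1.7100
  sulphur-dioxide contribution → 11.31 μm/a
  chloride contribution → 22.48 μm/a
  ⇒ r_corr(carbon steel) = 33.79 μm/a
ISO 9223 Table 2 (carbon steel): 25 < 33.8 ≤ 50 μm/a ⇒ C3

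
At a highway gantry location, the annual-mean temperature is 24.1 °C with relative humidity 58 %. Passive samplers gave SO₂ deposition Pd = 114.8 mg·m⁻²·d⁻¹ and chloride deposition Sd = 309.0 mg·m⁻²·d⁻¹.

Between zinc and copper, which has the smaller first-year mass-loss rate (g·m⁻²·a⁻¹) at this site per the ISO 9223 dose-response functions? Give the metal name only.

zinc: f(T) = -0.071·(T−10) [T>10 °C] = -1.0011
  SO₂ term: 0.0129·114.8^0.44·exp(0.046·58-1.0011) = 0.5507
  Sd branch = 0.0175·Sd^0.57·e^(0.008·RH+0.085·T) = 5.669 μm/a
  sum: 0.5507 + 5.669 → r_corr = 6.219 μm/a
  mass loss = 6.219 μm/a × 7.14 g/cm³ = 44.41 g·m⁻²·a⁻¹
copper: temperature factor f = -0.080·(14.1) = -1.1280
  SO₂ term: 0.0053·114.8^0.26·exp(0.059·58-1.1280) = 0.1804
  Sd branch = 0.01025·Sd^0.27·e^(0.036·RH+0.049·T) = 1.267 μm/a
  sum: 0.1804 + 1.267 → r_corr = 1.447 μm/a
  mass loss = 1.447 μm/a × 8.96 g/cm³ = 12.97 g·m⁻²·a⁻¹
Ordering by g·m⁻²·a⁻¹: zinc (44.4) > copper (13)

copper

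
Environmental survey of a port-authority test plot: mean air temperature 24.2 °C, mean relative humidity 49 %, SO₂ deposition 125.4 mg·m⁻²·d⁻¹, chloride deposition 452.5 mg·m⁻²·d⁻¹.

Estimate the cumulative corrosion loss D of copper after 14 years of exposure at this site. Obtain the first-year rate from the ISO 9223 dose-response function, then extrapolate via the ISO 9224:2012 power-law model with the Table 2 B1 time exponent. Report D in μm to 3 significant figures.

D(14) = 6.56 μm

copper: temperature factor f = -0.080·(14.2) = -1.1360
  Pd branch = 0.0053·Pd^0.26·e^(0.059·RH+f) = 0.1077 μm/a
  Cl⁻ term: 0.01025·452.5^0.27·exp(0.036·49+0.049·24.2) = 1.021
  sum: 0.1077 + 1.021 → r_corr = 1.128 μm/a
Power-law: D(14) = r_corr · 14^0.667
  D(14) = 1.128 × 14^0.667 = 1.128 × 5.814 = 6.559 μm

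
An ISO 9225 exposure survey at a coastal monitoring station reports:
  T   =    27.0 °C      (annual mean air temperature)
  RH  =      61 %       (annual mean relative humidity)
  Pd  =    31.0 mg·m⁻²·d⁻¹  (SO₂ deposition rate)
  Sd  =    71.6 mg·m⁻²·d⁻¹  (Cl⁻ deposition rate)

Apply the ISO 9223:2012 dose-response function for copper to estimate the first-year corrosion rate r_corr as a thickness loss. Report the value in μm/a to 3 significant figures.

r_corr = 1.22 μm/a

copper: temperature factor f = -0.080·(17.0) = -1.3600
  Pd branch = 0.0053·Pd^0.26·e^(0.059·RH+f) = 0.1215 μm/a
  Sd branch = 0.01025·Sd^0.27·e^(0.036·RH+0.049·T) = 1.096 μm/a
  r_corr = 0.1215 + 1.096 = 1.218 μm/a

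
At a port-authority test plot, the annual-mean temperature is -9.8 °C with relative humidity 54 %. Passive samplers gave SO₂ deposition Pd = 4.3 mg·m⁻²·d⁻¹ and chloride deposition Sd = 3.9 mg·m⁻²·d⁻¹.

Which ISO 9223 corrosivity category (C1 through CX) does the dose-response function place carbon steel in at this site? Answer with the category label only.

carbon steel: T≤10 °C ⇒ hinge +0.150·(-9.8−10) = -2.9700
  SO₂ term: 1.77·4.3^0.52·exp(0.02·54-2.9700) = 0.5709
  Sd branch = 0.102·Sd^0.62·e^(0.033·RH+0.04·T) = 0.9522 μm/a
  sum: 0.5709 + 0.9522 → r_corr = 1.523 μm/a
1.52 μm/a falls in (1.3, 25] for carbon steel → category C2

C2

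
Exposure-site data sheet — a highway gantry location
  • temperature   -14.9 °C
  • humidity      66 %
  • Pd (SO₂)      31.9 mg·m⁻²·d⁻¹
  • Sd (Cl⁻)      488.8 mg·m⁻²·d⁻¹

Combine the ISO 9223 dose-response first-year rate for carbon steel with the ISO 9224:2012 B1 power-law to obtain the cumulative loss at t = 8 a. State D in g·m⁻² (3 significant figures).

D(8) = 559 g·m⁻²

carbon steel: T≤10 °C ⇒ hinge +0.150·(-14.9−10) = -3.7350
  SO₂ term: 1.77·31.9^0.52·exp(0.02·66-3.7350) = 0.9575
  Sd branch = 0.102·Sd^0.62·e^(0.033·RH+0.04·T) = 23.06 μm/a
  sum: 0.9575 + 23.06 → r_corr = 24.02 μm/a
Power-law: D(8) = r_corr · 8^0.523
  D(8) = 24.02 × 8^0.523 = 24.02 × 2.967 = 71.27 μm
  Mass loss = 71.27 μm × 7.85 g/cm³ = 559.5 g·m⁻²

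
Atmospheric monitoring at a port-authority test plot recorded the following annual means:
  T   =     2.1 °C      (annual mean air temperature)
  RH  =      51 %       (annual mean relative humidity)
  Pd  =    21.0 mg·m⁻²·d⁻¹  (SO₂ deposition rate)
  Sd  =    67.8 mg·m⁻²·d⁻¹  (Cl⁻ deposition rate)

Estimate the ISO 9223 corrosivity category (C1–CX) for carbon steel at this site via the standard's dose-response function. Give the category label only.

C2

carbon steel: T≤10 °C ⇒ hinge +0.150·(2.1−10) = -1.1850
  sulphur-dioxide contribution → 7.309 μm/a
  chloride contribution → 8.154 μm/a
  total first-year rate 15.46 μm/a
Category bounds: 1.3…25 μm/a bracket r_corr ⇒ C2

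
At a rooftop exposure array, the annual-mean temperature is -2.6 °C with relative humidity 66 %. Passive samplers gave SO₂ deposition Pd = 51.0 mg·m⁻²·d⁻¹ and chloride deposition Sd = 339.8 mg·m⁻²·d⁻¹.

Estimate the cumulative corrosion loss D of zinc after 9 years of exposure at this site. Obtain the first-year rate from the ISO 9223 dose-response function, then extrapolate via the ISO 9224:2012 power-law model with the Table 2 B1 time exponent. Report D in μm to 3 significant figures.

zinc: temperature factor f = +0.038·(-12.6) = -0.4788
  SO₂ term: 0.0129·51.0^0.44·exp(0.046·66-0.4788) = 0.9386
  Sd branch = 0.0175·Sd^0.57·e^(0.008·RH+0.085·T) = 0.6594 μm/a
  r_corr = 0.9386 + 0.6594 = 1.598 μm/a
ISO 9224: D(t) = r_corr · t^b with b = 0.813 (zinc, B1)
  D(9) = 1.598 × 9^0.813 = 1.598 × 5.968 = 9.537 μm

D(9) = 9.54 μm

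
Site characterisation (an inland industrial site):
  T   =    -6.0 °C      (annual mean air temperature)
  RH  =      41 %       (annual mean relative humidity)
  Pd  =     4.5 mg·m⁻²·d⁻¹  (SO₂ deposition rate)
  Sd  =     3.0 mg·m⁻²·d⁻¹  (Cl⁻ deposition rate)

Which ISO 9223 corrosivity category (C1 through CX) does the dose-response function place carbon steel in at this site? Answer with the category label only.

C2

carbon steel: f(T) = +0.150·(T−10) [T≤10 °C] = -2.4000
  SO₂ term: 1.77·4.5^0.52·exp(0.02·41-2.4000) = 0.797
  Sd branch = 0.102·Sd^0.62·e^(0.033·RH+0.04·T) = 0.6135 μm/a
  sum: 0.797 + 0.6135 → r_corr = 1.41 μm/a
Category bounds: 1.3…25 μm/a bracket r_corr ⇒ C2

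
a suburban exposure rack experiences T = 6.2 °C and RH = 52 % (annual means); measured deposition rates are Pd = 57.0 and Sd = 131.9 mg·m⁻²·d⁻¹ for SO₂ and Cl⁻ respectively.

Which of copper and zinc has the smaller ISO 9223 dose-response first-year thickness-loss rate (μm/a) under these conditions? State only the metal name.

copper

copper: T≤10 °C ⇒ hinge +0.126·(6.2−10) = -0.4788
  SO₂ term: 0.0053·57.0^0.26·exp(0.059·52-0.4788) = 0.202
  Cl⁻ term: 0.01025·131.9^0.27·exp(0.036·52+0.049·6.2) = 0.3374
  r_corr = 0.202 + 0.3374 = 0.5394 μm/a
zinc: temperature factor f = +0.038·(-3.8) = -0.1444
  Pd branch = 0.0129·Pd^0.44·e^(0.046·RH+f) = 0.7233 μm/a
  Sd branch = 0.0175·Sd^0.57·e^(0.008·RH+0.085·T) = 0.7263 μm/a
  sum: 0.7233 + 0.7263 → r_corr = 1.45 μm/a
Ordering by μm/a: zinc (1.45) > copper (0.539)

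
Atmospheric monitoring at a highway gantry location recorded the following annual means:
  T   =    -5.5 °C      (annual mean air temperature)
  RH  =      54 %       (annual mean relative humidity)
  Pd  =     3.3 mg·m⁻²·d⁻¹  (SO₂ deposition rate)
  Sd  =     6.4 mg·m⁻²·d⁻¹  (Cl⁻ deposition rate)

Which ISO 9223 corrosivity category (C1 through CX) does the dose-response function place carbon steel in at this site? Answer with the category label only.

C2

carbon steel: T≤10 °C ⇒ hinge +0.150·(-5.5−10) = -2.3250
  Pd branch = 1.77·Pd^0.52·e^(0.02·RH+f) = 0.9482 μm/a
  Sd branch = 0.102·Sd^0.62·e^(0.033·RH+0.04·T) = 1.537 μm/a
  r_corr = 0.9482 + 1.537 = 2.486 μm/a
ISO 9223 Table 2 (carbon steel): 1.3 < 2.49 ≤ 25 μm/a ⇒ C2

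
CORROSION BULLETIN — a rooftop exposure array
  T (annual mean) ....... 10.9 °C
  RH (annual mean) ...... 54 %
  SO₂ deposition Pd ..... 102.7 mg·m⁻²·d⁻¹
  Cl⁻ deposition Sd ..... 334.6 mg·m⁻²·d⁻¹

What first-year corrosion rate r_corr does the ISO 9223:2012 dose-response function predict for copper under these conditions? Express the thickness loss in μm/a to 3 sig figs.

r_corr = 0.985 μm/a

copper: temperature factor f = -0.080·(0.9) = -0.0720
  Pd branch = 0.0053·Pd^0.26·e^(0.059·RH+f) = 0.3978 μm/a
  Cl⁻ term: 0.01025·334.6^0.27·exp(0.036·54+0.049·10.9) = 0.5869
  sum: 0.3978 + 0.5869 → r_corr = 0.9847 μm/a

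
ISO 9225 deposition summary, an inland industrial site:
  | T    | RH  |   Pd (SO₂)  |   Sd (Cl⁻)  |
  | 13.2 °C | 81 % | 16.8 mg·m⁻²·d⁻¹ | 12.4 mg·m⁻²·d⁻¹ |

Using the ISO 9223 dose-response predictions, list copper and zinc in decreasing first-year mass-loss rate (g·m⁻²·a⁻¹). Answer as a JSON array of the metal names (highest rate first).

copper: temperature factor f = -0.080·(3.2) = -0.2560
  SO₂ term: 0.0053·16.8^0.26·exp(0.059·81-0.2560) = 1.017
  Cl⁻ term: 0.01025·12.4^0.27·exp(0.036·81+0.049·13.2) = 0.7133
  sum: 1.017 + 0.7133 → r_corr = 1.73 μm/a
  mass loss = 1.73 μm/a × 8.96 g/cm³ = 15.5 g·m⁻²·a⁻¹
zinc: T>10 °C ⇒ hinge -0.071·(13.2−10) = -0.2272
  SO₂ term: 0.0129·16.8^0.44·exp(0.046·81-0.2272) = 1.477
  Cl⁻ term: 0.0175·12.4^0.57·exp(0.008·81+0.085·13.2) = 0.4315
  r_corr = 1.477 + 0.4315 = 1.908 μm/a
  mass loss = 1.908 μm/a × 7.14 g/cm³ = 13.62 g·m⁻²·a⁻¹
Ordering by g·m⁻²·a⁻¹: copper (15.5) > zinc (13.6)

["copper", "zinc"]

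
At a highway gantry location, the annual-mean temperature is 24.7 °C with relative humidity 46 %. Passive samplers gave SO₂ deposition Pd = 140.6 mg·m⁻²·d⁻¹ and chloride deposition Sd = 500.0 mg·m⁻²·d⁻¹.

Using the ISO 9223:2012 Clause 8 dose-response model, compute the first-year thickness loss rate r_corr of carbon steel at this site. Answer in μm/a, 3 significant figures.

r_corr = 85.2 μm/a

carbon steel: T>10 °C ⇒ hinge -0.054·(24.7−10) = -0.7938
  sulphur-dioxide contribution → 26.29 μm/a
  chloride contribution → 58.93 μm/a
  total first-year rate 85.21 μm/a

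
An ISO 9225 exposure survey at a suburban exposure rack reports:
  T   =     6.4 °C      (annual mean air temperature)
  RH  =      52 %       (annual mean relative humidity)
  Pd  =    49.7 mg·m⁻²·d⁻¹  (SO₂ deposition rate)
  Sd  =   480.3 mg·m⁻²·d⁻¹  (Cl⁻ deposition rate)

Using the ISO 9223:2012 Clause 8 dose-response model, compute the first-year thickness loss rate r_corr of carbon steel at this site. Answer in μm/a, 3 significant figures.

r_corr = 55.9 μm/a

carbon steel: temperature factor f = +0.150·(-3.6) = -0.5400
  sulphur-dioxide contribution → 22.24 μm/a
  chloride contribution → 33.7 μm/a
  ⇒ r_corr(carbon steel) = 55.94 μm/a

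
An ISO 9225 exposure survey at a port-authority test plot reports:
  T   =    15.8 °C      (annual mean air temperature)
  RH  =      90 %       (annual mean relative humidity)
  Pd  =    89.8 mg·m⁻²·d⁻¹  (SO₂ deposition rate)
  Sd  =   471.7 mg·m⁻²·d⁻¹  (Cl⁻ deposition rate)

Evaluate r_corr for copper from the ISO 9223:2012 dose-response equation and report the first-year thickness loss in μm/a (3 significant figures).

r_corr = 5.16 μm/a

copper: temperature factor f = -0.080·(5.8) = -0.4640
  SO₂ term: 0.0053·89.8^0.26·exp(0.059·90-0.4640) = 2.171
  Sd branch = 0.01025·Sd^0.27·e^(0.036·RH+0.049·T) = 2.992 μm/a
  sum: 2.171 + 2.992 → r_corr = 5.163 μm/a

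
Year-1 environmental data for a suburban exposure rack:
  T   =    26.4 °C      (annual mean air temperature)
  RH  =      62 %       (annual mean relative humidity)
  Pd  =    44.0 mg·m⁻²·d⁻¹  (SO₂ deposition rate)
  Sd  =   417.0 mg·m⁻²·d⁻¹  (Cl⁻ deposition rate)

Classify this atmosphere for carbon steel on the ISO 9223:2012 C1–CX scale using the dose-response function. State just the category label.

C5

carbon steel: temperature factor f = -0.054·(16.4) = -0.8856
  SO₂ term: 1.77·44.0^0.52·exp(0.02·62-0.8856) = 18.05
  Sd branch = 0.102·Sd^0.62·e^(0.033·RH+0.04·T) = 95.56 μm/a
  sum: 18.05 + 95.56 → r_corr = 113.6 μm/a
114 μm/a falls in (80, 200] for carbon steel → category C5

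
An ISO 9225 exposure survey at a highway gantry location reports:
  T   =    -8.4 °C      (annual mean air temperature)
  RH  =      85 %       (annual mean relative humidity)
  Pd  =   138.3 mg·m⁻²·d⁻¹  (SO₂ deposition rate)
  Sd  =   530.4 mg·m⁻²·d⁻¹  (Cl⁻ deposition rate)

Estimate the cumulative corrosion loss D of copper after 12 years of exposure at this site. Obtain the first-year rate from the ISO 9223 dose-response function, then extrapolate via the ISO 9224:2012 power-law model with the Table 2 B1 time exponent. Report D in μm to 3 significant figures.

D(12) = 5.62 μm

copper: T≤10 °C ⇒ hinge +0.126·(-8.4−10) = -2.3184
  sulphur-dioxide contribution → 0.2831 μm/a
  chloride contribution → 0.788 μm/a
  ⇒ r_corr(copper) = 1.071 μm/a
Power-law: D(12) = r_corr · 12^0.667
  D(12) = 1.071 × 12^0.667 = 1.071 × 5.246 = 5.619 μm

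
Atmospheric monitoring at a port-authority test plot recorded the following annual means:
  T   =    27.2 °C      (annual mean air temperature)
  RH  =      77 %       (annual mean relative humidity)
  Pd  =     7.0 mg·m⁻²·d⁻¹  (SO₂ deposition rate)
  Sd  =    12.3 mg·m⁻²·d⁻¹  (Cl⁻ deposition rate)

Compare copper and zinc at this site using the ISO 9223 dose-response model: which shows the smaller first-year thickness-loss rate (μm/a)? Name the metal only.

copper

copper: f(T) = -0.080·(T−10) [T>10 °C] = -1.3760
  sulphur-dioxide contribution → 0.2086 μm/a
  chloride contribution → 1.224 μm/a
  total first-year rate 1.432 μm/a
zinc: f(T) = -0.071·(T−10) [T>10 °C] = -1.2212
  sulphur-dioxide contribution → 0.3093 μm/a
  chloride contribution → 1.367 μm/a
  ⇒ r_corr(zinc) = 1.677 μm/a
Ordering by μm/a: zinc (1.68) > copper (1.43)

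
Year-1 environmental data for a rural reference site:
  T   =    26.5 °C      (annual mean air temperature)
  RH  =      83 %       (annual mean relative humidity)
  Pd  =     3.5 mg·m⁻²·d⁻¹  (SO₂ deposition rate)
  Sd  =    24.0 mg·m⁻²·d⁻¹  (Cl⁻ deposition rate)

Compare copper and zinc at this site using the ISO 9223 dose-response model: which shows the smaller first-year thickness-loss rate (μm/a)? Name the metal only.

copper: temperature factor f = -0.080·(16.5) = -1.3200
  SO₂ term: 0.0053·3.5^0.26·exp(0.059·83-1.3200) = 0.2625
  Cl⁻ term: 0.01025·24.0^0.27·exp(0.036·83+0.049·26.5) = 1.758
  sum: 0.2625 + 1.758 → r_corr = 2.02 μm/a
zinc: f(T) = -0.071·(T−10) [T>10 °C] = -1.1715
  Pd branch = 0.0129·Pd^0.44·e^(0.046·RH+f) = 0.3157 μm/a
  Sd branch = 0.0175·Sd^0.57·e^(0.008·RH+0.085·T) = 1.979 μm/a
  r_corr = 0.3157 + 1.979 = 2.294 μm/a
Ordering by μm/a: zinc (2.29) > copper (2.02)

copper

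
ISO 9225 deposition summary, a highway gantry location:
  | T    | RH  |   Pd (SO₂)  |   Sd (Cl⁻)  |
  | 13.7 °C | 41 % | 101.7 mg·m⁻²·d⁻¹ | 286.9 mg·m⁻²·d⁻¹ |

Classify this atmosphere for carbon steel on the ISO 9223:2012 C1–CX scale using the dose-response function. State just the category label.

carbon steel: T>10 °C ⇒ hinge -0.054·(13.7−10) = -0.1998
  Pd branch = 1.77·Pd^0.52·e^(0.02·RH+f) = 36.4 μm/a
  Cl⁻ term: 0.102·286.9^0.62·exp(0.033·41+0.04·13.7) = 22.8
  sum: 36.4 + 22.8 → r_corr = 59.21 μm/a
59.2 μm/a falls in (50, 80] for carbon steel → category C4

C4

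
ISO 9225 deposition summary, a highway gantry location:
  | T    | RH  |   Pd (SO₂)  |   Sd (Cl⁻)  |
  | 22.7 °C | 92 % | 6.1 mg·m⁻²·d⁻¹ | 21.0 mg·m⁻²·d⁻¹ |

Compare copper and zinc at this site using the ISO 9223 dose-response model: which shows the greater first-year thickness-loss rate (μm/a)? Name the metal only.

copper: f(T) = -0.080·(T−10) [T>10 °C] = -1.0160
  Pd branch = 0.0053·Pd^0.26·e^(0.059·RH+f) = 0.6991 μm/a
  Cl⁻ term: 0.01025·21.0^0.27·exp(0.036·92+0.049·22.7) = 1.946
  sum: 0.6991 + 1.946 → r_corr = 2.645 μm/a
zinc: temperature factor f = -0.071·(12.7) = -0.9017
  Pd branch = 0.0129·Pd^0.44·e^(0.046·RH+f) = 0.7989 μm/a
  Sd branch = 0.0175·Sd^0.57·e^(0.008·RH+0.085·T) = 1.427 μm/a
  r_corr = 0.7989 + 1.427 = 2.225 μm/a
Ordering by μm/a: copper (2.65) > zinc (2.23)

copper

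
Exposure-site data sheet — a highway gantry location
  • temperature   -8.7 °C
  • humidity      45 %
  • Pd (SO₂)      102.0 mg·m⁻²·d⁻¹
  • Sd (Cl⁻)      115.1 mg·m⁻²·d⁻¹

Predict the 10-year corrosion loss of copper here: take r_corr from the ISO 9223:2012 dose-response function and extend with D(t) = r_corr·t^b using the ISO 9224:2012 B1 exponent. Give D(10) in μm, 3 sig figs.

copper: temperature factor f = +0.126·(-18.7) = -2.3562
  SO₂ term: 0.0053·102.0^0.26·exp(0.059·45-2.3562) = 0.02378
  Sd branch = 0.01025·Sd^0.27·e^(0.036·RH+0.049·T) = 0.1218 μm/a
  sum: 0.02378 + 0.1218 → r_corr = 0.1456 μm/a
Long-term exponent b (ISO 9224 Table 2, B1) = 0.667
  D(10) = 0.1456 × 10^0.667 = 0.1456 × 4.645 = 0.6762 μm

D(10) = 0.676 μm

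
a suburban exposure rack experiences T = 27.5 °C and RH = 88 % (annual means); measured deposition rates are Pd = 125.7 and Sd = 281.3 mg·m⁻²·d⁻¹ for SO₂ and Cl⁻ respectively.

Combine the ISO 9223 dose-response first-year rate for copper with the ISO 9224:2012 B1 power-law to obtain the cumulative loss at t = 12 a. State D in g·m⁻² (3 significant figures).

D(12) = 241 g·m⁻²

copper: f(T) = -0.080·(T−10) [T>10 °C] = -1.4000
  Pd branch = 0.0053·Pd^0.26·e^(0.059·RH+f) = 0.8259 μm/a
  Sd branch = 0.01025·Sd^0.27·e^(0.036·RH+0.049·T) = 4.296 μm/a
  sum: 0.8259 + 4.296 → r_corr = 5.122 μm/a
Long-term exponent b (ISO 9224 Table 2, B1) = 0.667
  D(12) = 5.122 × 12^0.667 = 5.122 × 5.246 = 26.87 μm
  Mass loss = 26.87 μm × 8.96 g/cm³ = 240.7 g·m⁻²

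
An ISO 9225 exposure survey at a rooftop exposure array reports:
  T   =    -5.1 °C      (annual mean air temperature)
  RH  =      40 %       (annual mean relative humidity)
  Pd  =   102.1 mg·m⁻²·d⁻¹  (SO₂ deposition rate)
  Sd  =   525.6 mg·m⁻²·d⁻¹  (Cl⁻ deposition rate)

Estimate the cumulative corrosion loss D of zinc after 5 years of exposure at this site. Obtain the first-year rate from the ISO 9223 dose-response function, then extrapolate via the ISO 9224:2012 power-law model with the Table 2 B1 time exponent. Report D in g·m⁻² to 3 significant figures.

D(5) = 23.9 g·m⁻²

zinc: T≤10 °C ⇒ hinge +0.038·(-5.1−10) = -0.5738
  SO₂ term: 0.0129·102.1^0.44·exp(0.046·40-0.5738) = 0.3503
  Sd branch = 0.0175·Sd^0.57·e^(0.008·RH+0.085·T) = 0.5553 μm/a
  sum: 0.3503 + 0.5553 → r_corr = 0.9056 μm/a
Long-term exponent b (ISO 9224 Table 2, B1) = 0.813
  D(5) = 0.9056 × 5^0.813 = 0.9056 × 3.701 = 3.351 μm
  Mass loss = 3.351 μm × 7.14 g/cm³ = 23.93 g·m⁻²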